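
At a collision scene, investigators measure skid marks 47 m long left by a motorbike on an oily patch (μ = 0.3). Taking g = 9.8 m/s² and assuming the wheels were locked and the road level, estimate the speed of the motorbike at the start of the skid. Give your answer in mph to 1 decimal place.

Initial speed ≈ 37.2 mph

Deceleration a = μg = 0.3 × 9.8 = 2.940 m/s².
v = √(2a·d) = √(2 × 2.940 × 47) = √276.360 = 16.6241 m/s.
= 16.6241 ÷ 0.44704 = 37.187 mph.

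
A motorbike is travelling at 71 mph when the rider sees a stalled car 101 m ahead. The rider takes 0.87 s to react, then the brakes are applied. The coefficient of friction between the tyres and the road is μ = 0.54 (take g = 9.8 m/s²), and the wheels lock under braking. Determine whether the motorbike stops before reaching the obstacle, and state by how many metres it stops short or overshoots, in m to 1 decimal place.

No — it overshoots by 21.8 m

71 mph × 0.44704 = 31.7398 m/s.
a = μg = 0.54 × 9.8 = 5.292 m/s².
Reaction distance = 31.7398 × 0.87 = 27.614 m.
Braking distance = v²/(2a) = 1007.415 / 10.584 = 95.183 m.
Total stopping distance = 27.614 + 95.183 = 122.797 m, vs 101 m available — it cannot stop in time and overshoots by 122.797 − 101 = 21.797 m.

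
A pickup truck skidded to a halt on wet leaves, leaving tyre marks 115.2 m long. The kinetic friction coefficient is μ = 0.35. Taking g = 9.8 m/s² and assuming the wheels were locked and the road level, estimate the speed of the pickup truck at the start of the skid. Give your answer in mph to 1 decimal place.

Deceleration a = μg = 0.35 × 9.8 = 3.430 m/s².
v = √(2a·d) = √(2 × 3.430 × 115.2) = √790.272 = 28.1118 m/s.
= 28.1118 ÷ 0.44704 = 62.884 mph.

Initial speed ≈ 62.9 mph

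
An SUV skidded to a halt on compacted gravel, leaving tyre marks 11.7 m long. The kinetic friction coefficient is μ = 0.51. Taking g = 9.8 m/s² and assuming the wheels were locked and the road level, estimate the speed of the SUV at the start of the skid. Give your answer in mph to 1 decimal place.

Initial speed ≈ 24.2 mph

Deceleration a = μg = 0.51 × 9.8 = 4.998 m/s².
v = √(2a·d) = √(2 × 4.998 × 11.7) = √116.953 = 10.8145 m/s.
= 10.8145 ÷ 0.44704 = 24.191 mph.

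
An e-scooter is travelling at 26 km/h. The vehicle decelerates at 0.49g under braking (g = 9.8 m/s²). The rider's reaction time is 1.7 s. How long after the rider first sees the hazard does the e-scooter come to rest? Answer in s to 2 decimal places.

Total time ≈ 3.20 s

26 km/h ÷ 3.6 = 7.2222 m/s.
a = 0.49 × 9.8 = 4.802 m/s².
Braking time = v/a = 7.2222 / 4.802 = 1.504 s.
Total = 1.7 + 1.504 = 3.204 s.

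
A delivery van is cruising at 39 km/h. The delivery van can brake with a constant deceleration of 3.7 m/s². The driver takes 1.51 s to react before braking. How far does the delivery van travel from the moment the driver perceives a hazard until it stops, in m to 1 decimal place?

39 km/h ÷ 3.6 = 10.8333 m/s.
Reaction distance = v·t_r = 10.8333 × 1.51 = 16.358 m.
Braking distance = v²/(2a) = 10.8333² / (2 × 3.700) = 117.360 / 7.400 = 15.859 m.
Total = 16.358 + 15.859 = 32.217 m.

Total stopping distance ≈ 32.2 m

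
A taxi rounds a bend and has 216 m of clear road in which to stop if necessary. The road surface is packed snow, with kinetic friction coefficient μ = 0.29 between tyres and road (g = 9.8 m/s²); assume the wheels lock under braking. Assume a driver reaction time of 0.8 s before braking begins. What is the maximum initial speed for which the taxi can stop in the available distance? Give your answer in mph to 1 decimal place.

Maximum speed ≈ 73.5 mph

a = μg = 0.29 × 9.8 = 2.842 m/s².
Stopping distance: v·t_r + v²/(2a) = 216 with t_r = 0.8 s and a = 2.842 m/s².
So v² + 4.547 v − 1227.74 = 0.
Positive root: v = −a·t_r + √((a·t_r)² + 2a·d) = −2.274 + √(5.171 + 1227.74) = 32.8388 m/s.
32.8388 m/s ÷ 0.44704 = 73.458 mph.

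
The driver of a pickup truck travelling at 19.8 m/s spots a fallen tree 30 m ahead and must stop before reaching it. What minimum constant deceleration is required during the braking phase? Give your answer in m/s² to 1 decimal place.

Required deceleration ≈ 6.5 m/s²

v² = 2a·d ⇒ a = v²/(2d) = 19.8000² / (2 × 30.000) = 392.040 / 60.000 = 6.5340 m/s².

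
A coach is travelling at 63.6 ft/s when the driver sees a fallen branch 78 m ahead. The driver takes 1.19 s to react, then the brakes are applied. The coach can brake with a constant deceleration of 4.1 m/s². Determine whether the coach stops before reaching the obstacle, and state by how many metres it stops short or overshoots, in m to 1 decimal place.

Yes — it stops 9.1 m short of the obstacle

63.6 ft/s × 0.3048 = 19.3853 m/s.
Reaction distance = 19.3853 × 1.19 = 23.069 m.
Braking distance = v²/(2a) = 375.790 / 8.200 = 45.828 m.
Total stopping distance = 23.069 + 45.828 = 68.897 m, vs 78 m available — it stops with 78 − 68.897 = 9.103 m to spare.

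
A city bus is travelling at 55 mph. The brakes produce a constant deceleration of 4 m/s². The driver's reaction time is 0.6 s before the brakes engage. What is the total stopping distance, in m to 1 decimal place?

55 mph × 0.44704 = 24.5872 m/s.
Reaction distance = v·t_r = 24.5872 × 0.6 = 14.752 m.
Braking distance = v²/(2a) = 24.5872² / (2 × 4.000) = 604.530 / 8.000 = 75.566 m.
Total = 14.752 + 75.566 = 90.318 m.

Total stopping distance ≈ 90.3 m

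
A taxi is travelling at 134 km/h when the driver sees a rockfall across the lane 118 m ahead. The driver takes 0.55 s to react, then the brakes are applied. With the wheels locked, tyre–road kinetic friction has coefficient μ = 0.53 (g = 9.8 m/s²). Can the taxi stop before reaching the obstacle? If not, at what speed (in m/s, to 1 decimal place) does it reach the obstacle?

134 km/h ÷ 3.6 = 37.2222 m/s.
a = μg = 0.53 × 9.8 = 5.194 m/s².
Reaction distance = 37.2222 × 0.55 = 20.472 m.
Braking distance needed to stop: v²/(2a) = 1385.492 / 10.388 = 133.374 m, so total needed = 20.472 + 133.374 = 153.846 m > 118 m — it cannot stop.
Distance remaining when braking begins: 118 − 20.472 = 97.528 m.
v² = v₀² − 2a·d = 1385.492 − 2 × 5.194 × 97.528 = 372.371 m²/s².
v = √372.371 = 19.297 m/s.

No — it strikes the obstacle at 19.3 m/s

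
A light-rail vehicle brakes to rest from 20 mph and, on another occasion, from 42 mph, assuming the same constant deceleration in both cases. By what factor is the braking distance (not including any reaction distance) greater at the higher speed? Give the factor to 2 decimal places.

Factor ≈ 4.41

Braking distance d = v²/(2a), so with a fixed, d ∝ v².
Factor = (42/20)² = 2.1000² = 4.4100.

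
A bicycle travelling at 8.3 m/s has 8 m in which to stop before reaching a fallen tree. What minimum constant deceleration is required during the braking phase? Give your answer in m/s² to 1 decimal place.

Required deceleration ≈ 4.3 m/s²

v² = 2a·d ⇒ a = v²/(2d) = 8.3000² / (2 × 8.000) = 68.890 / 16.000 = 4.3056 m/s².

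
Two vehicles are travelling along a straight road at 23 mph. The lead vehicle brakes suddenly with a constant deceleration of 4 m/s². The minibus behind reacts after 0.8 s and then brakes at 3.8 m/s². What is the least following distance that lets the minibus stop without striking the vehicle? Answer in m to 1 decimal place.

Minimum gap ≈ 8.9 m

23 mph × 0.44704 = 10.2819 m/s.
Leader travels v²/(2a_L) = 105.717 / 8.000 = 13.215 m before stopping.
Follower covers v·t_r = 10.2819 × 0.8 = 8.226 m while reacting, then v²/(2a_F) = 105.717 / 7.600 = 13.910 m while braking, for a total of 8.226 + 13.910 = 22.136 m.
Since a_F ≤ a_L and the follower starts braking later, the follower is never slower than the leader, so the closest approach is when both have stopped.
Minimum gap = 22.136 − 13.215 = 8.921 m.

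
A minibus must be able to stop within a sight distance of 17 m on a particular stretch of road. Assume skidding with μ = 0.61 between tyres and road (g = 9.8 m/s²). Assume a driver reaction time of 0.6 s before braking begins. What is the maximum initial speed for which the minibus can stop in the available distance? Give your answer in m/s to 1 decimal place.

a = μg = 0.61 × 9.8 = 5.978 m/s².
Stopping distance: v·t_r + v²/(2a) = 17 with t_r = 0.6 s and a = 5.978 m/s².
So v² + 7.174 v − 203.25 = 0.
Positive root: v = −a·t_r + √((a·t_r)² + 2a·d) = −3.587 + √(12.867 + 203.25) = 11.1139 m/s.

Maximum speed ≈ 11.1 m/s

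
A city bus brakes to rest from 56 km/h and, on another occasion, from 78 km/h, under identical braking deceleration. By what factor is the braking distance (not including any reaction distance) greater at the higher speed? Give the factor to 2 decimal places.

Braking distance d = v²/(2a), so with a fixed, d ∝ v².
Factor = (78/56)² = 1.3929² = 1.9402.

Factor ≈ 1.94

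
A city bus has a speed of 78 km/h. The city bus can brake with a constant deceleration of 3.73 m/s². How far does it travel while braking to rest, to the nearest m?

Braking distance ≈ 63 m

78 km/h ÷ 3.6 = 21.6667 m/s.
Braking distance = v²/(2a) = 21.6667² / (2 × 3.730) = 469.446 / 7.460 = 62.928 m.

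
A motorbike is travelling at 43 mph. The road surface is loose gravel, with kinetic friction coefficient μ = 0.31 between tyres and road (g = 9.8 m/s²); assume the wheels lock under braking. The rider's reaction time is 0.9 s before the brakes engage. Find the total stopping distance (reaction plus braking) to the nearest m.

43 mph × 0.44704 = 19.2227 m/s.
a = μg = 0.31 × 9.8 = 3.038 m/s².
Reaction distance = v·t_r = 19.2227 × 0.9 = 17.300 m.
Braking distance = v²/(2a) = 19.2227² / (2 × 3.038) = 369.512 / 6.076 = 60.815 m.
Total = 17.300 + 60.815 = 78.115 m.

Total stopping distance ≈ 78 m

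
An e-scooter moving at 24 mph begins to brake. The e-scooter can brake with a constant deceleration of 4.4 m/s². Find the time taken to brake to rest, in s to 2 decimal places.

24 mph × 0.44704 = 10.7290 m/s.
Braking time = v/a = 10.7290 / 4.400 = 2.438 s.

Braking time ≈ 2.44 s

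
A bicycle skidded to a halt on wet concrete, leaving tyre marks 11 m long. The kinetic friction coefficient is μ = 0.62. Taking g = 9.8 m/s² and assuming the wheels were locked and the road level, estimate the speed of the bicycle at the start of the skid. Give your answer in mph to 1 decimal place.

Deceleration a = μg = 0.62 × 9.8 = 6.076 m/s².
v = √(2a·d) = √(2 × 6.076 × 11) = √133.672 = 11.5617 m/s.
= 11.5617 ÷ 0.44704 = 25.863 mph.

Initial speed ≈ 25.9 mph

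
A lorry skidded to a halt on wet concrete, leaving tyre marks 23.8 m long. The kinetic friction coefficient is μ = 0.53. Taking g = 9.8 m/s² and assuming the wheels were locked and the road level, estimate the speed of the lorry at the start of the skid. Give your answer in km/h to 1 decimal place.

Deceleration a = μg = 0.53 × 9.8 = 5.194 m/s².
v = √(2a·d) = √(2 × 5.194 × 23.8) = √247.234 = 15.7237 m/s.
= 15.7237 × 3.6 = 56.605 km/h.

Initial speed ≈ 56.6 km/h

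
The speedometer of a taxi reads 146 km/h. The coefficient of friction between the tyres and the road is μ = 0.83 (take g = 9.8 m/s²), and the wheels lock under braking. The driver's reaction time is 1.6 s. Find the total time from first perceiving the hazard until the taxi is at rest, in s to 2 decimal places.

Total time ≈ 6.59 s

146 km/h ÷ 3.6 = 40.5556 m/s.
a = μg = 0.83 × 9.8 = 8.134 m/s².
Braking time = v/a = 40.5556 / 8.134 = 4.986 s.
Total = 1.6 + 4.986 = 6.586 s.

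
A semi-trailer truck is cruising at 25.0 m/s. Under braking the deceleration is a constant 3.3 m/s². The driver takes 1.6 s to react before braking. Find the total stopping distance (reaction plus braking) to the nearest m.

Reaction distance = v·t_r = 25.0000 × 1.6 = 40.000 m.
Braking distance = v²/(2a) = 25.0000² / (2 × 3.300) = 625.000 / 6.600 = 94.697 m.
Total = 40.000 + 94.697 = 134.697 m.

Total stopping distance ≈ 135 m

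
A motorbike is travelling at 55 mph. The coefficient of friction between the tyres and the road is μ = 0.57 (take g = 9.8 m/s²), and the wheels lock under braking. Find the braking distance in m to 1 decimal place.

Braking distance ≈ 54.1 m

55 mph × 0.44704 = 24.5872 m/s.
a = μg = 0.57 × 9.8 = 5.586 m/s².
Braking distance = v²/(2a) = 24.5872² / (2 × 5.586) = 604.530 / 11.172 = 54.111 m.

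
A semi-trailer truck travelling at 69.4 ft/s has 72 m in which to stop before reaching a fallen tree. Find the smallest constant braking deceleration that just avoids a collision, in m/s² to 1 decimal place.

Required deceleration ≈ 3.1 m/s²

69.4 ft/s × 0.3048 = 21.1531 m/s.
v² = 2a·d ⇒ a = v²/(2d) = 21.1531² / (2 × 72.000) = 447.454 / 144.000 = 3.1073 m/s².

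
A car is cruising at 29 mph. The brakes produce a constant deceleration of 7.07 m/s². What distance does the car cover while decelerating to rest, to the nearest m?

Braking distance ≈ 12 m

29 mph × 0.44704 = 12.9642 m/s.
Braking distance = v²/(2a) = 12.9642² / (2 × 7.070) = 168.070 / 14.140 = 11.886 m.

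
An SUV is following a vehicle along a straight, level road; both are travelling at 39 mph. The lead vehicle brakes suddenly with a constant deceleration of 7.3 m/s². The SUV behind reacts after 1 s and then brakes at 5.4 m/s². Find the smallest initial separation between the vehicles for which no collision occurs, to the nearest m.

39 mph × 0.44704 = 17.4346 m/s.
Leader travels v²/(2a_L) = 303.965 / 14.600 = 20.820 m before stopping.
Follower covers v·t_r = 17.4346 × 1 = 17.435 m while reacting, then v²/(2a_F) = 303.965 / 10.800 = 28.145 m while braking, for a total of 17.435 + 28.145 = 45.580 m.
Since a_F ≤ a_L and the follower starts braking later, the follower is never slower than the leader, so the closest approach is when both have stopped.
Minimum gap = 45.580 − 20.820 = 24.760 m.

Minimum gap ≈ 25 m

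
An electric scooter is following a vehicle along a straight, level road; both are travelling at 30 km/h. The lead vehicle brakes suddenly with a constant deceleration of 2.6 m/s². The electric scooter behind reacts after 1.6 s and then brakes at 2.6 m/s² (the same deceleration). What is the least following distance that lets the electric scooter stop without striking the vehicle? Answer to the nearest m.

Minimum gap ≈ 13 m

30 km/h ÷ 3.6 = 8.3333 m/s.
Leader travels v²/(2a_L) = 69.444 / 5.200 = 13.355 m before stopping.
Follower covers v·t_r = 8.3333 × 1.6 = 13.333 m while reacting, then v²/(2a_F) = 69.444 / 5.200 = 13.355 m while braking, for a total of 13.333 + 13.355 = 26.688 m.
Since a_F ≤ a_L and the follower starts braking later, the follower is never slower than the leader, so the closest approach is when both have stopped.
Minimum gap = 26.688 − 13.355 = 13.333 m.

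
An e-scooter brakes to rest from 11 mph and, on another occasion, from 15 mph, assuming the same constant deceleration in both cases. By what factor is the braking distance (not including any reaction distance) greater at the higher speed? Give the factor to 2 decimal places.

Factor ≈ 1.86

Braking distance d = v²/(2a), so with a fixed, d ∝ v².
Factor = (15/11)² = 1.3636² = 1.8594.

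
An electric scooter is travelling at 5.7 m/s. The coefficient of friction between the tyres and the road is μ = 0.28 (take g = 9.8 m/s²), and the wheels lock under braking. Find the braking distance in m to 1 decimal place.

a = μg = 0.28 × 9.8 = 2.744 m/s².
Braking distance = v²/(2a) = 5.7000² / (2 × 2.744) = 32.490 / 5.488 = 5.920 m.

Braking distance ≈ 5.9 m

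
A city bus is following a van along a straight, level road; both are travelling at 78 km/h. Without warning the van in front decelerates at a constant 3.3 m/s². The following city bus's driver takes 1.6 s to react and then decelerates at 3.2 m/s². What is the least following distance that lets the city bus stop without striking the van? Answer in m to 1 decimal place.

78 km/h ÷ 3.6 = 21.6667 m/s.
Leader travels v²/(2a_L) = 469.446 / 6.600 = 71.128 m before stopping.
Follower covers v·t_r = 21.6667 × 1.6 = 34.667 m while reacting, then v²/(2a_F) = 469.446 / 6.400 = 73.351 m while braking, for a total of 34.667 + 73.351 = 108.018 m.
Since a_F ≤ a_L and the follower starts braking later, the follower is never slower than the leader, so the closest approach is when both have stopped.
Minimum gap = 108.018 − 71.128 = 36.890 m.

Minimum gap ≈ 36.9 m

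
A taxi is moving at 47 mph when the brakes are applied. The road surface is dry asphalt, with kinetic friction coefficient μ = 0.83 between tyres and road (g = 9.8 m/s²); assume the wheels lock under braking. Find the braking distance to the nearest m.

47 mph × 0.44704 = 21.0109 m/s.
a = μg = 0.83 × 9.8 = 8.134 m/s².
Braking distance = v²/(2a) = 21.0109² / (2 × 8.134) = 441.458 / 16.268 = 27.137 m.

Braking distance ≈ 27 m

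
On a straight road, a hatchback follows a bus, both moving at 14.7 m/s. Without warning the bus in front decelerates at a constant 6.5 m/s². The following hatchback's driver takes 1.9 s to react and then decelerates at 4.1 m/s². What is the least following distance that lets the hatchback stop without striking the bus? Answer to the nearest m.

Minimum gap ≈ 38 m

Leader travels v²/(2a_L) = 216.090 / 13.000 = 16.622 m before stopping.
Follower covers v·t_r = 14.7000 × 1.9 = 27.930 m while reacting, then v²/(2a_F) = 216.090 / 8.200 = 26.352 m while braking, for a total of 27.930 + 26.352 = 54.282 m.
Since a_F ≤ a_L and the follower starts braking later, the follower is never slower than the leader, so the closest approach is when both have stopped.
Minimum gap = 54.282 − 16.622 = 37.660 m.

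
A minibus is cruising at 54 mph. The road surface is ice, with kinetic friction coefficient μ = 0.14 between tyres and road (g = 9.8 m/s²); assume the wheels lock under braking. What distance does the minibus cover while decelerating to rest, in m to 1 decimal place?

Braking distance ≈ 212.4 m

54 mph × 0.44704 = 24.1402 m/s.
a = μg = 0.14 × 9.8 = 1.372 m/s².
Braking distance = v²/(2a) = 24.1402² / (2 × 1.372) = 582.749 / 2.744 = 212.372 m.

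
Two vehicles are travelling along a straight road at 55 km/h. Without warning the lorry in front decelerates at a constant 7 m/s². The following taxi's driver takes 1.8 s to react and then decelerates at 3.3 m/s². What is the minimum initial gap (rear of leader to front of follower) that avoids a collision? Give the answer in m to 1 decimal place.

Minimum gap ≈ 46.2 m

55 km/h ÷ 3.6 = 15.2778 m/s.
Leader travels v²/(2a_L) = 233.411 / 14.000 = 16.672 m before stopping.
Follower covers v·t_r = 15.2778 × 1.8 = 27.500 m while reacting, then v²/(2a_F) = 233.411 / 6.600 = 35.365 m while braking, for a total of 27.500 + 35.365 = 62.865 m.
Since a_F ≤ a_L and the follower starts braking later, the follower is never slower than the leader, so the closest approach is when both have stopped.
Minimum gap = 62.865 − 16.672 = 46.193 m.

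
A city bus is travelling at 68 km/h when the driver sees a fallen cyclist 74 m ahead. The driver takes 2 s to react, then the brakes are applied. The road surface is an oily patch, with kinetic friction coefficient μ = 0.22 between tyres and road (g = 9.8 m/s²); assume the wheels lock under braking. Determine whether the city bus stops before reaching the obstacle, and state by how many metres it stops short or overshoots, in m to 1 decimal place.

68 km/h ÷ 3.6 = 18.8889 m/s.
a = μg = 0.22 × 9.8 = 2.156 m/s².
Reaction distance = 18.8889 × 2 = 37.778 m.
Braking distance = v²/(2a) = 356.791 / 4.312 = 82.744 m.
Total stopping distance = 37.778 + 82.744 = 120.522 m, vs 74 m available — it cannot stop in time and overshoots by 120.522 − 74 = 46.522 m.

No — it overshoots by 46.5 m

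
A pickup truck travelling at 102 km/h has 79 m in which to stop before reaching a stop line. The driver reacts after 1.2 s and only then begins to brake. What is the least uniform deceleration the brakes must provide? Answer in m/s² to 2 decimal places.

102 km/h ÷ 3.6 = 28.3333 m/s.
Distance covered during reaction = 28.3333 × 1.2 = 34.000 m.
Distance available for braking: 79 − 34.000 = 45.000 m.
v² = 2a·d ⇒ a = v²/(2d) = 28.3333² / (2 × 45.000) = 802.776 / 90.000 = 8.9197 m/s².

Required deceleration ≈ 8.92 m/s²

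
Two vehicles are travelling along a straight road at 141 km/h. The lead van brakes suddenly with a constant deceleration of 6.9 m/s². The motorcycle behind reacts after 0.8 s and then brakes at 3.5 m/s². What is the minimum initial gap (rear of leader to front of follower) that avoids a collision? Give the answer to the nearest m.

141 km/h ÷ 3.6 = 39.1667 m/s.
Leader travels v²/(2a_L) = 1534.030 / 13.800 = 111.162 m before stopping.
Follower covers v·t_r = 39.1667 × 0.8 = 31.333 m while reacting, then v²/(2a_F) = 1534.030 / 7.000 = 219.147 m while braking, for a total of 31.333 + 219.147 = 250.480 m.
Since a_F ≤ a_L and the follower starts braking later, the follower is never slower than the leader, so the closest approach is when both have stopped.
Minimum gap = 250.480 − 111.162 = 139.318 m.

Minimum gap ≈ 139 m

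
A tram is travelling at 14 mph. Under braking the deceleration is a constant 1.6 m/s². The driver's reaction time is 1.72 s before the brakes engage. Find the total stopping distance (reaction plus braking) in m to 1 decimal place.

Total stopping distance ≈ 23.0 m

14 mph × 0.44704 = 6.2586 m/s.
Reaction distance = v·t_r = 6.2586 × 1.72 = 10.765 m.
Braking distance = v²/(2a) = 6.2586² / (2 × 1.600) = 39.170 / 3.200 = 12.241 m.
Total = 10.765 + 12.241 = 23.006 m.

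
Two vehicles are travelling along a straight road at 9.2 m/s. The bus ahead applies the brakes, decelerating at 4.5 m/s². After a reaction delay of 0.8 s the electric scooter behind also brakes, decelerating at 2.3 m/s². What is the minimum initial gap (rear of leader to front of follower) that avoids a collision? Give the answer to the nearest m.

Leader travels v²/(2a_L) = 84.640 / 9.000 = 9.404 m before stopping.
Follower covers v·t_r = 9.2000 × 0.8 = 7.360 m while reacting, then v²/(2a_F) = 84.640 / 4.600 = 18.400 m while braking, for a total of 7.360 + 18.400 = 25.760 m.
Since a_F ≤ a_L and the follower starts braking later, the follower is never slower than the leader, so the closest approach is when both have stopped.
Minimum gap = 25.760 − 9.404 = 16.356 m.

Minimum gap ≈ 16 m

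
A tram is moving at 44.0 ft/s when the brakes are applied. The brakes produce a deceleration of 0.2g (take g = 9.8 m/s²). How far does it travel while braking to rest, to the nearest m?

44 ft/s × 0.3048 = 13.4112 m/s.
a = 0.2 × 9.8 = 1.960 m/s².
Braking distance = v²/(2a) = 13.4112² / (2 × 1.960) = 179.860 / 3.920 = 45.883 m.

Braking distance ≈ 46 m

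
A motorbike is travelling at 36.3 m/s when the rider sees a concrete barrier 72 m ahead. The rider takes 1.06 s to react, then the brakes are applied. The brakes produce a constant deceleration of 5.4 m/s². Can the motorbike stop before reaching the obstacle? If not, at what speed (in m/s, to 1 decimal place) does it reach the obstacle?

Reaction distance = 36.3000 × 1.06 = 38.478 m.
Braking distance needed to stop: v²/(2a) = 1317.690 / 10.800 = 122.008 m, so total needed = 38.478 + 122.008 = 160.486 m > 72 m — it cannot stop.
Distance remaining when braking begins: 72 − 38.478 = 33.522 m.
v² = v₀² − 2a·d = 1317.690 − 2 × 5.400 × 33.522 = 955.652 m²/s².
v = √955.652 = 30.914 m/s.

No — it strikes the obstacle at 30.9 m/s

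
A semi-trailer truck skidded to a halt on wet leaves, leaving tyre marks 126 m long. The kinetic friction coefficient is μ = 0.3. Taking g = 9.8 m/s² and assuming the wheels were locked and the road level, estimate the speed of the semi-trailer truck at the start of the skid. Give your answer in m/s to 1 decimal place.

Deceleration a = μg = 0.3 × 9.8 = 2.940 m/s².
v = √(2a·d) = √(2 × 2.940 × 126) = √740.880 = 27.2191 m/s.

Initial speed ≈ 27.2 m/s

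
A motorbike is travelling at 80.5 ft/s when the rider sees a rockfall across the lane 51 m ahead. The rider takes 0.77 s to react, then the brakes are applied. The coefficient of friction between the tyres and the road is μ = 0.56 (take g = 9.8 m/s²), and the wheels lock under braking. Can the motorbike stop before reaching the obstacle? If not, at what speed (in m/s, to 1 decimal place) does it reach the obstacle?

No — it strikes the obstacle at 15.8 m/s

80.5 ft/s × 0.3048 = 24.5364 m/s.
a = μg = 0.56 × 9.8 = 5.488 m/s².
Reaction distance = 24.5364 × 0.77 = 18.893 m.
Braking distance needed to stop: v²/(2a) = 602.035 / 10.976 = 54.850 m, so total needed = 18.893 + 54.850 = 73.743 m > 51 m — it cannot stop.
Distance remaining when braking begins: 51 − 18.893 = 32.107 m.
v² = v₀² − 2a·d = 602.035 − 2 × 5.488 × 32.107 = 249.629 m²/s².
v = √249.629 = 15.800 m/s.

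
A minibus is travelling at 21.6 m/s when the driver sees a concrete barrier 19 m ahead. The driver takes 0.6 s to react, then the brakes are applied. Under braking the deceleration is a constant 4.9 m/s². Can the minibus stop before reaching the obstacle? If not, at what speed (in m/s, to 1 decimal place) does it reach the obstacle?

Reaction distance = 21.6000 × 0.6 = 12.960 m.
Braking distance needed to stop: v²/(2a) = 466.560 / 9.800 = 47.608 m, so total needed = 12.960 + 47.608 = 60.568 m > 19 m — it cannot stop.
Distance remaining when braking begins: 19 − 12.960 = 6.040 m.
v² = v₀² − 2a·d = 466.560 − 2 × 4.900 × 6.040 = 407.368 m²/s².
v = √407.368 = 20.183 m/s.

No — it strikes the obstacle at 20.2 m/s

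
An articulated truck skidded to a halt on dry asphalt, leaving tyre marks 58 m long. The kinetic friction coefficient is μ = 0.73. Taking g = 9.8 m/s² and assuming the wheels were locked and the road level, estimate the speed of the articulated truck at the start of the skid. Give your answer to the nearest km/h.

Deceleration a = μg = 0.73 × 9.8 = 7.154 m/s².
v = √(2a·d) = √(2 × 7.154 × 58) = √829.864 = 28.8074 m/s.
= 28.8074 × 3.6 = 103.707 km/h.

Initial speed ≈ 104 km/h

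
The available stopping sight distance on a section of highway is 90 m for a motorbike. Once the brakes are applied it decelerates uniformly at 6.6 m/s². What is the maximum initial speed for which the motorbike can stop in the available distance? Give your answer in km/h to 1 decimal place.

Maximum speed ≈ 124.1 km/h

v²/(2a) = d ⇒ v = √(2 × 6.600 × 90) = √1188.00 = 34.4674 m/s.
34.4674 m/s × 3.6 = 124.083 km/h.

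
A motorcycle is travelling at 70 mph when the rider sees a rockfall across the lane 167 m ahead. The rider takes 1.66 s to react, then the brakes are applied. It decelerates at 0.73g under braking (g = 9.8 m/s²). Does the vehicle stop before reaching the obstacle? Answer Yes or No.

Yes

70 mph × 0.44704 = 31.2928 m/s.
a = 0.73 × 9.8 = 7.154 m/s².
Reaction distance = 31.2928 × 1.66 = 51.946 m.
Braking distance = v²/(2a) = 979.239 / 14.308 = 68.440 m.
Total stopping distance = 51.946 + 68.440 = 120.386 m, vs 167 m available — it stops with 167 − 120.386 = 46.614 m to spare.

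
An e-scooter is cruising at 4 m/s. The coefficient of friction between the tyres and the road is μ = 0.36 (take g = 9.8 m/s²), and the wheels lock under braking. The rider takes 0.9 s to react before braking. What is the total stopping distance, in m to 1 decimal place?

a = μg = 0.36 × 9.8 = 3.528 m/s².
Reaction distance = v·t_r = 4.0000 × 0.9 = 3.600 m.
Braking distance = v²/(2a) = 4.0000² / (2 × 3.528) = 16.000 / 7.056 = 2.268 m.
Total = 3.600 + 2.268 = 5.868 m.

Total stopping distance ≈ 5.9 m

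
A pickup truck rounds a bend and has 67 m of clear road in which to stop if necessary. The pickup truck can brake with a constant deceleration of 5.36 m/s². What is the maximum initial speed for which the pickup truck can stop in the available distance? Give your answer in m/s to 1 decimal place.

v²/(2a) = d ⇒ v = √(2 × 5.360 × 67) = √718.24 = 26.8000 m/s.

Maximum speed ≈ 26.8 m/s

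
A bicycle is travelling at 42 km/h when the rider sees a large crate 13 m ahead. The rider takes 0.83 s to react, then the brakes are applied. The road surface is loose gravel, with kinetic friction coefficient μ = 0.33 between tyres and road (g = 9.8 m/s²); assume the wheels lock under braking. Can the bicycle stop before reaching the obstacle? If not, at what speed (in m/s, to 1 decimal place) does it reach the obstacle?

42 km/h ÷ 3.6 = 11.6667 m/s.
a = μg = 0.33 × 9.8 = 3.234 m/s².
Reaction distance = 11.6667 × 0.83 = 9.683 m.
Braking distance needed to stop: v²/(2a) = 136.112 / 6.468 = 21.044 m, so total needed = 9.683 + 21.044 = 30.727 m > 13 m — it cannot stop.
Distance remaining when braking begins: 13 − 9.683 = 3.317 m.
v² = v₀² − 2a·d = 136.112 − 2 × 3.234 × 3.317 = 114.658 m²/s².
v = √114.658 = 10.708 m/s.

No — it strikes the obstacle at 10.7 m/s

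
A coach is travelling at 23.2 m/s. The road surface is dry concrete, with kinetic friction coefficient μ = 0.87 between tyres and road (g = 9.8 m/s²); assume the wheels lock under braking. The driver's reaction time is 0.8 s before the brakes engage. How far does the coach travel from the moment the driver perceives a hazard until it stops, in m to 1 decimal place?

a = μg = 0.87 × 9.8 = 8.526 m/s².
Reaction distance = v·t_r = 23.2000 × 0.8 = 18.560 m.
Braking distance = v²/(2a) = 23.2000² / (2 × 8.526) = 538.240 / 17.052 = 31.565 m.
Total = 18.560 + 31.565 = 50.125 m.

Total stopping distance ≈ 50.1 m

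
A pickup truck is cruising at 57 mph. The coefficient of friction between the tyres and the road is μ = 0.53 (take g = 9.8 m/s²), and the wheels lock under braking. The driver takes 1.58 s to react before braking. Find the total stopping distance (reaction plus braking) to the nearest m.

57 mph × 0.44704 = 25.4813 m/s.
a = μg = 0.53 × 9.8 = 5.194 m/s².
Reaction distance = v·t_r = 25.4813 × 1.58 = 40.260 m.
Braking distance = v²/(2a) = 25.4813² / (2 × 5.194) = 649.297 / 10.388 = 62.505 m.
Total = 40.260 + 62.505 = 102.765 m.

Total stopping distance ≈ 103 m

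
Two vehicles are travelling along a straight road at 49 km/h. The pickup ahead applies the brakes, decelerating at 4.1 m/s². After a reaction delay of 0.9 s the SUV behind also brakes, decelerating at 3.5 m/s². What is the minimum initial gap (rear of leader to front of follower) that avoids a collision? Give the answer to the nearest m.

49 km/h ÷ 3.6 = 13.6111 m/s.
Leader travels v²/(2a_L) = 185.262 / 8.200 = 22.593 m before stopping.
Follower covers v·t_r = 13.6111 × 0.9 = 12.250 m while reacting, then v²/(2a_F) = 185.262 / 7.000 = 26.466 m while braking, for a total of 12.250 + 26.466 = 38.716 m.
Since a_F ≤ a_L and the follower starts braking later, the follower is never slower than the leader, so the closest approach is when both have stopped.
Minimum gap = 38.716 − 22.593 = 16.123 m.

Minimum gap ≈ 16 m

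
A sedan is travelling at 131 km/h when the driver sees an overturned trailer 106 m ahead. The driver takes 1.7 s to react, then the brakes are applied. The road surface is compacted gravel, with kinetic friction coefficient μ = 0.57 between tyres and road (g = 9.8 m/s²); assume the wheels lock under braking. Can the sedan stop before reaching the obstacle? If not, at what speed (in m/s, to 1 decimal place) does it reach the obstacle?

No — it strikes the obstacle at 28.8 m/s

131 km/h ÷ 3.6 = 36.3889 m/s.
a = μg = 0.57 × 9.8 = 5.586 m/s².
Reaction distance = 36.3889 × 1.7 = 61.861 m.
Braking distance needed to stop: v²/(2a) = 1324.152 / 11.172 = 118.524 m, so total needed = 61.861 + 118.524 = 180.385 m > 106 m — it cannot stop.
Distance remaining when braking begins: 106 − 61.861 = 44.139 m.
v² = v₀² − 2a·d = 1324.152 − 2 × 5.586 × 44.139 = 831.031 m²/s².
v = √831.031 = 28.828 m/s.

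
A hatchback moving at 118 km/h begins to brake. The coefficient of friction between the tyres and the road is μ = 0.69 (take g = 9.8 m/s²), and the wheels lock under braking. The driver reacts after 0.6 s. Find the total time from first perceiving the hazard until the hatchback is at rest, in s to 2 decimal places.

118 km/h ÷ 3.6 = 32.7778 m/s.
a = μg = 0.69 × 9.8 = 6.762 m/s².
Braking time = v/a = 32.7778 / 6.762 = 4.847 s.
Total = 0.6 + 4.847 = 5.447 s.

Total time ≈ 5.45 s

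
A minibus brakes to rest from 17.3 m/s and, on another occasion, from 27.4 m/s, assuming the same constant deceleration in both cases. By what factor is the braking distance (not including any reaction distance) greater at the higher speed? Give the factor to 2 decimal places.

Braking distance d = v²/(2a), so with a fixed, d ∝ v².
Factor = (27.4/17.3)² = 1.5838² = 2.5084.

Factor ≈ 2.51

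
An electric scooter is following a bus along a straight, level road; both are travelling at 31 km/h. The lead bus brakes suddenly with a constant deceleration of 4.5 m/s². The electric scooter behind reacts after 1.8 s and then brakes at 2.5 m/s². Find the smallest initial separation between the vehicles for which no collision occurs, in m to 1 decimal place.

31 km/h ÷ 3.6 = 8.6111 m/s.
Leader travels v²/(2a_L) = 74.151 / 9.000 = 8.239 m before stopping.
Follower covers v·t_r = 8.6111 × 1.8 = 15.500 m while reacting, then v²/(2a_F) = 74.151 / 5.000 = 14.830 m while braking, for a total of 15.500 + 14.830 = 30.330 m.
Since a_F ≤ a_L and the follower starts braking later, the follower is never slower than the leader, so the closest approach is when both have stopped.
Minimum gap = 30.330 − 8.239 = 22.091 m.

Minimum gap ≈ 22.1 m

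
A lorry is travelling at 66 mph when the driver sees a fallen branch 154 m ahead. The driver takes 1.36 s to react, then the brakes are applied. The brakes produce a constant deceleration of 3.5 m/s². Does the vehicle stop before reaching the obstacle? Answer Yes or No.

66 mph × 0.44704 = 29.5046 m/s.
Reaction distance = 29.5046 × 1.36 = 40.126 m.
Braking distance = v²/(2a) = 870.521 / 7.000 = 124.360 m.
Total stopping distance = 40.126 + 124.360 = 164.486 m, vs 154 m available — it cannot stop in time and overshoots by 164.486 − 154 = 10.486 m.

No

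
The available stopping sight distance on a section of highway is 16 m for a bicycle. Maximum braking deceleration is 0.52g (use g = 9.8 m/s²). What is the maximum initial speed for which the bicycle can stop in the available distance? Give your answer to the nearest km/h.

Maximum speed ≈ 46 km/h

a = 0.52 × 9.8 = 5.096 m/s².
v²/(2a) = d ⇒ v = √(2 × 5.096 × 16) = √163.07 = 12.7699 m/s.
12.7699 m/s × 3.6 = 45.972 km/h.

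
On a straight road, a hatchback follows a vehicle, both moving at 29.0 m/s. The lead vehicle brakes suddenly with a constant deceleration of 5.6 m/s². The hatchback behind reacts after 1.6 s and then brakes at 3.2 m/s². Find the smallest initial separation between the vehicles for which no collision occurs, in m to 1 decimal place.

Minimum gap ≈ 102.7 m

Leader travels v²/(2a_L) = 841.000 / 11.200 = 75.089 m before stopping.
Follower covers v·t_r = 29.0000 × 1.6 = 46.400 m while reacting, then v²/(2a_F) = 841.000 / 6.400 = 131.406 m while braking, for a total of 46.400 + 131.406 = 177.806 m.
Since a_F ≤ a_L and the follower starts braking later, the follower is never slower than the leader, so the closest approach is when both have stopped.
Minimum gap = 177.806 − 75.089 = 102.717 m.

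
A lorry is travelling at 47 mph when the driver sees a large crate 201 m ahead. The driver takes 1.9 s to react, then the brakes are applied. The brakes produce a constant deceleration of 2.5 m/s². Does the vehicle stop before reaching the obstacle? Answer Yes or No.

47 mph × 0.44704 = 21.0109 m/s.
Reaction distance = 21.0109 × 1.9 = 39.921 m.
Braking distance = v²/(2a) = 441.458 / 5.000 = 88.292 m.
Total stopping distance = 39.921 + 88.292 = 128.213 m, vs 201 m available — it stops with 201 − 128.213 = 72.787 m to spare.

Yes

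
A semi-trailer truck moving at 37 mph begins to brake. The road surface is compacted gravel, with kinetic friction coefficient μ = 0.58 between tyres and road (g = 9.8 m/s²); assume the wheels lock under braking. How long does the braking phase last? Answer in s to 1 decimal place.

Braking time ≈ 2.9 s

37 mph × 0.44704 = 16.5405 m/s.
a = μg = 0.58 × 9.8 = 5.684 m/s².
Braking time = v/a = 16.5405 / 5.684 = 2.910 s.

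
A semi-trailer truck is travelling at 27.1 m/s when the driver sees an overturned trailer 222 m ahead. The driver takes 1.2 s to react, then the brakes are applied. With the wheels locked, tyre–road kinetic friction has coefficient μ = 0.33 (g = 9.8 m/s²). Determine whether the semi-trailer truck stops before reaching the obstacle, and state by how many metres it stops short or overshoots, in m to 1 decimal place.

Yes — it stops 75.9 m short of the obstacle

a = μg = 0.33 × 9.8 = 3.234 m/s².
Reaction distance = 27.1000 × 1.2 = 32.520 m.
Braking distance = v²/(2a) = 734.410 / 6.468 = 113.545 m.
Total stopping distance = 32.520 + 113.545 = 146.065 m, vs 222 m available — it stops with 222 − 146.065 = 75.935 m to spare.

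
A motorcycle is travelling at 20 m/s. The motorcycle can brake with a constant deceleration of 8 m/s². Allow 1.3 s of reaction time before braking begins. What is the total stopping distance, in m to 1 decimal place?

Total stopping distance ≈ 51.0 m

Reaction distance = v·t_r = 20.0000 × 1.3 = 26.000 m.
Braking distance = v²/(2a) = 20.0000² / (2 × 8.000) = 400.000 / 16.000 = 25.000 m.
Total = 26.000 + 25.000 = 51.000 m.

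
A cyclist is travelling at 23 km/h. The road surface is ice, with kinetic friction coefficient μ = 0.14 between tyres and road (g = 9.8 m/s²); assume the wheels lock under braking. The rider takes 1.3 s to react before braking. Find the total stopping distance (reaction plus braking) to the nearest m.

23 km/h ÷ 3.6 = 6.3889 m/s.
a = μg = 0.14 × 9.8 = 1.372 m/s².
Reaction distance = v·t_r = 6.3889 × 1.3 = 8.306 m.
Braking distance = v²/(2a) = 6.3889² / (2 × 1.372) = 40.818 / 2.744 = 14.875 m.
Total = 8.306 + 14.875 = 23.181 m.

Total stopping distance ≈ 23 m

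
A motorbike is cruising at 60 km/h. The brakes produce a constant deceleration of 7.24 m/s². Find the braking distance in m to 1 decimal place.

Braking distance ≈ 19.2 m

60 km/h ÷ 3.6 = 16.6667 m/s.
Braking distance = v²/(2a) = 16.6667² / (2 × 7.240) = 277.779 / 14.480 = 19.184 m.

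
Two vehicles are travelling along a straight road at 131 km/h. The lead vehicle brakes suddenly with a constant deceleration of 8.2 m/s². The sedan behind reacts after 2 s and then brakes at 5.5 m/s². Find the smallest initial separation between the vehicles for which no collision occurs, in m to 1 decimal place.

131 km/h ÷ 3.6 = 36.3889 m/s.
Leader travels v²/(2a_L) = 1324.152 / 16.400 = 80.741 m before stopping.
Follower covers v·t_r = 36.3889 × 2 = 72.778 m while reacting, then v²/(2a_F) = 1324.152 / 11.000 = 120.377 m while braking, for a total of 72.778 + 120.377 = 193.155 m.
Since a_F ≤ a_L and the follower starts braking later, the follower is never slower than the leader, so the closest approach is when both have stopped.
Minimum gap = 193.155 − 80.741 = 112.414 m.

Minimum gap ≈ 112.4 m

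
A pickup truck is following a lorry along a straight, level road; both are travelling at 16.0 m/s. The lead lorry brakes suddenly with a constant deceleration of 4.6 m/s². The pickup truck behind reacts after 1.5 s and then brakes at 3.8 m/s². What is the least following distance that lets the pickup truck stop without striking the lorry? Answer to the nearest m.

Leader travels v²/(2a_L) = 256.000 / 9.200 = 27.826 m before stopping.
Follower covers v·t_r = 16.0000 × 1.5 = 24.000 m while reacting, then v²/(2a_F) = 256.000 / 7.600 = 33.684 m while braking, for a total of 24.000 + 33.684 = 57.684 m.
Since a_F ≤ a_L and the follower starts braking later, the follower is never slower than the leader, so the closest approach is when both have stopped.
Minimum gap = 57.684 − 27.826 = 29.858 m.

Minimum gap ≈ 30 m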